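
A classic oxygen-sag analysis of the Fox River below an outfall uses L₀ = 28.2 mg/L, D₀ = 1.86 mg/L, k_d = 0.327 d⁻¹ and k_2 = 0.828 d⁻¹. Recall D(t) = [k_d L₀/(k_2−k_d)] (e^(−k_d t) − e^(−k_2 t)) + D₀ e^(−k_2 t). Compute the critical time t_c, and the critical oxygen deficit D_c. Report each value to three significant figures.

t_c ≈ 1.64 d; D_c ≈ 6.51 mg/L

t_c = [1/(k_2−k_d)] ln[(k_2/k_d)(1 − D₀(k_2−k_d)/(k_d L₀))]
= [1/(0.828−0.327)] ln[(0.828/0.327)(1 − 1.86×0.5010/(0.327×28.2))]
= (1/0.5010) ln[2.532 × 0.8989] = 1.996 × ln(2.276) = 1.996 × 0.8225 = 1.642 d.
D_c = (k_d/k_2) L₀ e^(−k_d t_c) = (0.327/0.828) × 28.2 × e^(−0.327×1.642) = 0.3949 × 28.2 × 0.5846 = 6.510 mg/L.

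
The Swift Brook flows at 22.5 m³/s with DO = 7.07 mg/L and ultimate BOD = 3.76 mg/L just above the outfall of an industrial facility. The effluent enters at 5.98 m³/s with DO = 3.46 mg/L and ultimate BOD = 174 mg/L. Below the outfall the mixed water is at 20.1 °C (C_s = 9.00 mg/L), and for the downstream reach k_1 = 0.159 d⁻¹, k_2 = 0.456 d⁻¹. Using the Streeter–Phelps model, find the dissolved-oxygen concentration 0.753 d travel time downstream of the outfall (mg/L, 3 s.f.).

Mixed DO = (22.5×7.07 + 5.98×3.46)/(22.5+5.98) = 179.8/28.48 = 6.312 mg/L.
Mixed L₀ = (22.5×3.76 + 5.98×174)/(28.48) = 1125/28.48 = 39.51 mg/L.
Initial deficit D₀ = C_s − DO₀ = 9.00 − 6.312 = 2.688 mg/L.
D(0.753) = [0.159×39.51/(0.456−0.159)](e^(−0.159×0.753) − e^(−0.456×0.753)) + 2.688 e^(−0.456×0.753)
= 21.15 × (0.8872 − 0.7094) + 2.688 × 0.7094 = 5.667 mg/L.
DO = 9.00 − 5.667 = 3.333 mg/L.

DO ≈ 3.33 mg/L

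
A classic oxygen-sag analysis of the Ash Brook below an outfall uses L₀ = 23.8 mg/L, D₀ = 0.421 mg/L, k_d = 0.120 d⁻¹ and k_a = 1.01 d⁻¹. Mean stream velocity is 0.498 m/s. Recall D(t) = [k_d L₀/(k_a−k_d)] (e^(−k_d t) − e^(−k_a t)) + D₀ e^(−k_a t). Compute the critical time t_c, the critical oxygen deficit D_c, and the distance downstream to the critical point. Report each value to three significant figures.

t_c ≈ 2.24 d; D_c ≈ 2.16 mg/L; x_c ≈ 96.2 km

At the critical point dD/dt = 0, so k_d L₀ e^(−k_d t) = k_a D. Substituting D(t) from the Streeter–Phelps equation and solving for t gives
t_c = ln[(k_a/k_d)(1 − D₀(k_a−k_d)/(k_d L₀))] / (k_a−k_d).
Here k_a−k_d = 0.8900 d⁻¹ and 1 − D₀(k_a−k_d)/(k_d L₀) = 1 − 0.421×0.8900/(0.120×23.8) = 0.8688, so
t_c = ln(8.417 × 0.8688) / 0.8900 = 1.990 / 0.8900 = 2.235 d.
D_c = (k_d/k_a) L₀ e^(−k_d t_c) = (0.120/1.01) × 23.8 × e^(−0.120×2.235) = 0.1188 × 23.8 × 0.7647 = 2.162 mg/L.
x_c = v t_c = 0.498 m/s × 2.235 d × 86400 s/d = 96190 m ≈ 96.2 km.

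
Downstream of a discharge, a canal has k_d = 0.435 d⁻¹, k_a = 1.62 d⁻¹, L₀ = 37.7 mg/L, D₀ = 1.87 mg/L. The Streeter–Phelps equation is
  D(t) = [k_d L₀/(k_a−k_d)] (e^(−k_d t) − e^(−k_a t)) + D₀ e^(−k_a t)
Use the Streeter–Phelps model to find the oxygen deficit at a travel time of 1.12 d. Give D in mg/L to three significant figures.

D ≈ 6.55 mg/L

k_d L₀/(k_a−k_d) = 0.435×37.7/(1.62−0.435) = 16.40/1.185 = 13.84 mg/L.
e^(−k_d t) = e^(−0.435×1.120) = 0.6143; e^(−k_a t) = e^(−1.62×1.120) = 0.1629.
D = 13.84 × (0.6143 − 0.1629) + 1.87 × 0.1629 = 6.247 + 0.3047 = 6.552 mg/L.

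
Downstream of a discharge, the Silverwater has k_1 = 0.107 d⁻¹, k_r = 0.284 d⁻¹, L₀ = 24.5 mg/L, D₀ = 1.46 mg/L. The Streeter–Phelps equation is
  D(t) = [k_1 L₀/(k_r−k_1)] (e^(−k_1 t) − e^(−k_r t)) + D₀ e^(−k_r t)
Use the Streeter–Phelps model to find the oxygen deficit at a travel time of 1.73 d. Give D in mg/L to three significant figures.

k_1 L₀/(k_r−k_1) = 0.107×24.5/(0.284−0.107) = 2.622/0.1770 = 14.81 mg/L.
e^(−k_1 t) = e^(−0.107×1.730) = 0.8310; e^(−k_r t) = e^(−0.284×1.730) = 0.6118.
D = 14.81 × (0.8310 − 0.6118) + 1.46 × 0.6118 = 3.246 + 0.8933 = 4.140 mg/L.

D ≈ 4.14 mg/L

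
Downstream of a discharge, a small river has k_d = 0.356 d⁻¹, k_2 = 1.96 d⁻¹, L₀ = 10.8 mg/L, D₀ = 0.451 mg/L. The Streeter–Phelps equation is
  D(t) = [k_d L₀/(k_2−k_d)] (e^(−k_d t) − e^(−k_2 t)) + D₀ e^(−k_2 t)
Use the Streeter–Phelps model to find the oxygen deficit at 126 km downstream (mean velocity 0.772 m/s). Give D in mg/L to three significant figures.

Travel time t = x/v = 126 km / (0.772 m/s) = 126000 m / 0.772 m/s = 163200 s = 1.889 d.
k_d L₀/(k_2−k_d) = 0.356×10.8/(1.96−0.356) = 3.845/1.604 = 2.397 mg/L.
e^(−k_d t) = e^(−0.356×1.889) = 0.5104; e^(−k_2 t) = e^(−1.96×1.889) = 0.02466.
D = 2.397 × (0.5104 − 0.02466) + 0.451 × 0.02466 = 1.164 + 0.01112 = 1.176 mg/L.

D ≈ 1.18 mg/L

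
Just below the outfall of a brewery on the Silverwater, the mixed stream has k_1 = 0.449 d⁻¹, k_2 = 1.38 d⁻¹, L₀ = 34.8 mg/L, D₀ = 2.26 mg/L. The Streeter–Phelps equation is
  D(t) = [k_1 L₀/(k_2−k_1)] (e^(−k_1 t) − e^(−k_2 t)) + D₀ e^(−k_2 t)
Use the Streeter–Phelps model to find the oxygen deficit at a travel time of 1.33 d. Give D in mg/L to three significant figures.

D ≈ 6.92 mg/L

k_1 L₀/(k_2−k_1) = 0.449×34.8/(1.38−0.449) = 15.63/0.9310 = 16.78 mg/L.
e^(−k_1 t) = e^(−0.449×1.330) = 0.5504; e^(−k_2 t) = e^(−1.38×1.330) = 0.1595.
D = 16.78 × (0.5504 − 0.1595) + 2.26 × 0.1595 = 6.559 + 0.3606 = 6.920 mg/L.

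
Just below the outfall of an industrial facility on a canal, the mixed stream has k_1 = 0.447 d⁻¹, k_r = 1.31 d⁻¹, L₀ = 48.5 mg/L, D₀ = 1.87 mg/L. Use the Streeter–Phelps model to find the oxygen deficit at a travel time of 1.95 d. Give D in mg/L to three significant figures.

D ≈ 8.70 mg/L

k_1 L₀/(k_r−k_1) = 0.447×48.5/(1.31−0.447) = 21.68/0.8630 = 25.12 mg/L.
e^(−k_1 t) = e^(−0.447×1.950) = 0.4183; e^(−k_r t) = e^(−1.31×1.950) = 0.07773.
D = 25.12 × (0.4183 − 0.07773) + 1.87 × 0.07773 = 8.554 + 0.1454 = 8.700 mg/L.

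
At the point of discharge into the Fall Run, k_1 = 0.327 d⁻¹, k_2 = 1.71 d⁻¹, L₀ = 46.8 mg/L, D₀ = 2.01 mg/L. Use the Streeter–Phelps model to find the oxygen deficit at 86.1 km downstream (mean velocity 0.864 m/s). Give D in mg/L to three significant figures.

D ≈ 6.33 mg/L

Travel time t = x/v = 86.1 km / (0.864 m/s) = 86100 m / 0.864 m/s = 99650 s = 1.153 d.
k_1 L₀/(k_2−k_1) = 0.327×46.8/(1.71−0.327) = 15.30/1.383 = 11.07 mg/L.
e^(−k_1 t) = e^(−0.327×1.153) = 0.6858; e^(−k_2 t) = e^(−1.71×1.153) = 0.1391.
D = 11.07 × (0.6858 − 0.1391) + 2.01 × 0.1391 = 6.049 + 0.2797 = 6.329 mg/L.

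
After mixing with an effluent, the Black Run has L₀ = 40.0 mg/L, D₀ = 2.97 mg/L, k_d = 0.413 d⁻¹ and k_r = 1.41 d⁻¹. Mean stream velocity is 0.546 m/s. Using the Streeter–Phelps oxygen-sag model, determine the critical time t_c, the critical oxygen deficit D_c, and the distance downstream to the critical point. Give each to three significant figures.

t_c ≈ 1.03 d; D_c ≈ 7.65 mg/L; x_c ≈ 48.8 km

t_c = [1/(k_r−k_d)] ln[(k_r/k_d)(1 − D₀(k_r−k_d)/(k_d L₀))]
= [1/(1.41−0.413)] ln[(1.41/0.413)(1 − 2.97×0.9970/(0.413×40.0))]
= (1/0.9970) ln[3.414 × 0.8208] = 1.003 × ln(2.802) = 1.003 × 1.030 = 1.033 d.
D_c = (k_d/k_r) L₀ e^(−k_d t_c) = (0.413/1.41) × 40.0 × e^(−0.413×1.033) = 0.2929 × 40.0 × 0.6526 = 7.646 mg/L.
x_c = v t_c = 0.546 m/s × 1.033 d × 86400 s/d = 48750 m ≈ 48.8 km.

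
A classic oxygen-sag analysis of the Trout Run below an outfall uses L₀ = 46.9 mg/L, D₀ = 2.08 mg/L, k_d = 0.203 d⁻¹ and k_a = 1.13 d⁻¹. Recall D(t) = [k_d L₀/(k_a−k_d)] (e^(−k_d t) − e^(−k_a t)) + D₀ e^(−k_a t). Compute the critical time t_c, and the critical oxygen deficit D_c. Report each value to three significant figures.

t_c ≈ 1.61 d; D_c ≈ 6.08 mg/L

t_c = [1/(k_a−k_d)] ln[(k_a/k_d)(1 − D₀(k_a−k_d)/(k_d L₀))]
= [1/(1.13−0.203)] ln[(1.13/0.203)(1 − 2.08×0.9270/(0.203×46.9))]
= (1/0.9270) ln[5.567 × 0.7975] = 1.079 × ln(4.439) = 1.079 × 1.490 = 1.608 d.
L(t_c) = L₀ e^(−k_d t_c) = 46.9 × 0.7215 = 33.84 mg/L, and at the critical point k_a D_c = k_d L, so D_c = (0.203/1.13) × 33.84 = 6.079 mg/L.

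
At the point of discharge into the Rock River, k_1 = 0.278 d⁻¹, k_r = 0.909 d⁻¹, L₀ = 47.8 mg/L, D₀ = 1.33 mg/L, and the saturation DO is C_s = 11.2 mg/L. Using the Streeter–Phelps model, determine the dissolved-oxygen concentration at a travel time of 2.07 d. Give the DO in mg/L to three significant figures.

k_1 L₀/(k_r−k_1) = 0.278×47.8/(0.909−0.278) = 13.29/0.6310 = 21.06 mg/L.
e^(−k_1 t) = e^(−0.278×2.070) = 0.5624; e^(−k_r t) = e^(−0.909×2.070) = 0.1523.
D = 21.06 × (0.5624 − 0.1523) + 1.33 × 0.1523 = 8.637 + 0.2026 = 8.839 mg/L.
DO = C_s − D = 11.2 − 8.839 = 2.361 mg/L.

DO ≈ 2.36 mg/L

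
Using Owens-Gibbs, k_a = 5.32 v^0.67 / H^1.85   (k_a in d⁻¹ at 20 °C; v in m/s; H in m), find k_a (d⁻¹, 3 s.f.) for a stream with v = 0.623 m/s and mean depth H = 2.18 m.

k_a ≈ 0.916 d⁻¹

k_a = 5.32 × 0.623^0.67 / 2.18^1.85 = 5.32 × 0.7283 / 4.228 = 0.9164 d⁻¹.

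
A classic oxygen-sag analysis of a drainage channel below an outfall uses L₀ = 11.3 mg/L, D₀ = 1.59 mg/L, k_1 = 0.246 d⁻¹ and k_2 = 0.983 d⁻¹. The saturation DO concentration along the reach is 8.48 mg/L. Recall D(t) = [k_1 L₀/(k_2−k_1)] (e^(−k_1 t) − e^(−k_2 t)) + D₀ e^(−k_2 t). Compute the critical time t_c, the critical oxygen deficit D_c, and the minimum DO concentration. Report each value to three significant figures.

t_c ≈ 1.14 d; D_c ≈ 2.14 mg/L; min DO ≈ 6.34 mg/L

With k_2/k_1 = 3.996 and 1 − D₀(k_2−k_1)/(k_1 L₀) = 0.5784,
t_c = ln(3.996 × 0.5784) / (0.983 − 0.246) = ln(2.311) / 0.7370 = 0.8379/0.7370 = 1.137 d.
D_c = (k_1/k_2) L₀ e^(−k_1 t_c) = (0.246/0.983) × 11.3 × e^(−0.246×1.137) = 0.2503 × 11.3 × 0.7560 = 2.138 mg/L.
Minimum DO = C_s − D_c = 8.48 − 2.138 = 6.342 mg/L.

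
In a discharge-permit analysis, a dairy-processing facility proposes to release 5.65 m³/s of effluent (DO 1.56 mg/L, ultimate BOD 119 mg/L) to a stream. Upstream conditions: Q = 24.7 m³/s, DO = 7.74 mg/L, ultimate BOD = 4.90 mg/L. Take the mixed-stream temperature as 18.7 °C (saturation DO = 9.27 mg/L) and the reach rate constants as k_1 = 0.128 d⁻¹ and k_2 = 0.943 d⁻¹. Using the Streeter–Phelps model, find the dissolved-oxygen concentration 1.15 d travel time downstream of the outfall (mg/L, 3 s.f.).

DO ≈ 6.21 mg/L

Mixed DO = (24.7×7.74 + 5.65×1.56)/(24.7+5.65) = 200.0/30.35 = 6.590 mg/L.
Mixed L₀ = (24.7×4.90 + 5.65×119)/(30.35) = 793.4/30.35 = 26.14 mg/L.
Initial deficit D₀ = C_s − DO₀ = 9.27 − 6.590 = 2.680 mg/L.
D(1.15) = [0.128×26.14/(0.943−0.128)](e^(−0.128×1.15) − e^(−0.943×1.15)) + 2.680 e^(−0.943×1.15)
= 4.106 × (0.8631 − 0.3381) + 2.680 × 0.3381 = 3.062 mg/L.
DO = 9.27 − 3.062 = 6.208 mg/L.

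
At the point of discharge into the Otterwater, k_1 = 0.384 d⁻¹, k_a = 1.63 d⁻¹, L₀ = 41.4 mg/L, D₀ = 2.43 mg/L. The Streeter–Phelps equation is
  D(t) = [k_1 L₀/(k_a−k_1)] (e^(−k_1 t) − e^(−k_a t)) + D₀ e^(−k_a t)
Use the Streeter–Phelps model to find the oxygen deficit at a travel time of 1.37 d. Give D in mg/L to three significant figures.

k_1 L₀/(k_a−k_1) = 0.384×41.4/(1.63−0.384) = 15.90/1.246 = 12.76 mg/L.
e^(−k_1 t) = e^(−0.384×1.370) = 0.5909; e^(−k_a t) = e^(−1.63×1.370) = 0.1072.
D = 12.76 × (0.5909 − 0.1072) + 2.43 × 0.1072 = 6.172 + 0.2605 = 6.432 mg/L.

D ≈ 6.43 mg/L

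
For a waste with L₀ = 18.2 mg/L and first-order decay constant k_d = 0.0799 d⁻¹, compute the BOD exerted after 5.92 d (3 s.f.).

y ≈ 6.86 mg/L

y_t = L₀(1 − e^(−k_d t)) = 18.2 × (1 − e^(−0.0799×5.92))
= 18.2 × (1 − 0.6231) = 18.2 × 0.3769 = 6.859 mg/L.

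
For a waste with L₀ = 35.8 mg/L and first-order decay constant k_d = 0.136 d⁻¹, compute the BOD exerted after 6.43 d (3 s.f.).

y_t = L₀(1 − e^(−k_d t)) = 35.8 × (1 − e^(−0.136×6.43))
= 35.8 × (1 − 0.4171) = 35.8 × 0.5829 = 20.87 mg/L.

y ≈ 20.9 mg/L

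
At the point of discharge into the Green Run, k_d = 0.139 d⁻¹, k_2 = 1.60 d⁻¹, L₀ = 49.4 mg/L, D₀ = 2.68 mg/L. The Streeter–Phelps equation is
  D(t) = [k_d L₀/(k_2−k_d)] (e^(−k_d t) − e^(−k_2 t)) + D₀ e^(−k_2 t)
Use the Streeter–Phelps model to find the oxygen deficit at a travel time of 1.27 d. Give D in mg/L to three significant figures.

k_d L₀/(k_2−k_d) = 0.139×49.4/(1.60−0.139) = 6.867/1.461 = 4.700 mg/L.
e^(−k_d t) = e^(−0.139×1.270) = 0.8382; e^(−k_2 t) = e^(−1.60×1.270) = 0.1311.
D = 4.700 × (0.8382 − 0.1311) + 2.68 × 0.1311 = 3.323 + 0.3513 = 3.675 mg/L.

D ≈ 3.67 mg/L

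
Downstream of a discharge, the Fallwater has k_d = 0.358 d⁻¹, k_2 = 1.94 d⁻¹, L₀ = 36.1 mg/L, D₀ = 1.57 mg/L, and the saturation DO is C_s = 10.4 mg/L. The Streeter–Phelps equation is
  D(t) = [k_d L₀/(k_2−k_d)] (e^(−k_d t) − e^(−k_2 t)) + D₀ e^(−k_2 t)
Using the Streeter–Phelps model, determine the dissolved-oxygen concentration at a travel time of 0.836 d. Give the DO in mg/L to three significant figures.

DO ≈ 5.65 mg/L

k_d L₀/(k_2−k_d) = 0.358×36.1/(1.94−0.358) = 12.92/1.582 = 8.169 mg/L.
e^(−k_d t) = e^(−0.358×0.8360) = 0.7413; e^(−k_2 t) = e^(−1.94×0.8360) = 0.1975.
D = 8.169 × (0.7413 − 0.1975) + 1.57 × 0.1975 = 4.443 + 0.3101 = 4.753 mg/L.
DO = C_s − D = 10.4 − 4.753 = 5.647 mg/L.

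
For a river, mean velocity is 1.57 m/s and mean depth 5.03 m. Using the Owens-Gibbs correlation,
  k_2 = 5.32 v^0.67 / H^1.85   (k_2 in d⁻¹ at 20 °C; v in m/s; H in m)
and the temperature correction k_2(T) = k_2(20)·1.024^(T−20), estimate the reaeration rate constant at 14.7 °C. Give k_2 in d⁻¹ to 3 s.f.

k_2 ≈ 0.320 d⁻¹

k_2(20) = 5.32 × 1.57^0.67 / 5.03^1.85 = 5.32 × 1.353 / 19.86 = 0.3625 d⁻¹.
k_2(14.7) = 0.3625 × 1.024^(14.7−20) = 0.3625 × 0.8819 = 0.3196 d⁻¹.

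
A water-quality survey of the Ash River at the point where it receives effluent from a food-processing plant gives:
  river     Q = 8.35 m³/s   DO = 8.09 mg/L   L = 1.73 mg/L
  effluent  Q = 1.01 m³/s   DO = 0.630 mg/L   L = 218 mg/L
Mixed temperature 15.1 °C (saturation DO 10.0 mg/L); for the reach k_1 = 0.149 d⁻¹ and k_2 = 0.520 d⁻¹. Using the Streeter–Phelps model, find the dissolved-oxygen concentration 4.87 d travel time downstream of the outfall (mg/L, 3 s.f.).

Mixed DO = (8.35×8.09 + 1.01×0.630)/(8.35+1.01) = 68.19/9.360 = 7.285 mg/L.
Mixed L₀ = (8.35×1.73 + 1.01×218)/(9.360) = 234.6/9.360 = 25.07 mg/L.
Initial deficit D₀ = C_s − DO₀ = 10.0 − 7.285 = 2.715 mg/L.
D(4.87) = [0.149×25.07/(0.520−0.149)](e^(−0.149×4.87) − e^(−0.520×4.87)) + 2.715 e^(−0.520×4.87)
= 10.07 × (0.4840 − 0.07947) + 2.715 × 0.07947 = 4.288 mg/L.
DO = 10.0 − 4.288 = 5.712 mg/L.

DO ≈ 5.71 mg/L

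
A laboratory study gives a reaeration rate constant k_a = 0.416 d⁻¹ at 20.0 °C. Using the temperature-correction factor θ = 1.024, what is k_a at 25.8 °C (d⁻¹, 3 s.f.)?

k_a(T₂) = k_a(T₁) · θ^(T₂−T₁) = 0.416 × 1.024^(25.8−20.0)
= 0.416 × 1.024^5.80 = 0.416 × 1.147 = 0.4773 d⁻¹.

k_a ≈ 0.477 d⁻¹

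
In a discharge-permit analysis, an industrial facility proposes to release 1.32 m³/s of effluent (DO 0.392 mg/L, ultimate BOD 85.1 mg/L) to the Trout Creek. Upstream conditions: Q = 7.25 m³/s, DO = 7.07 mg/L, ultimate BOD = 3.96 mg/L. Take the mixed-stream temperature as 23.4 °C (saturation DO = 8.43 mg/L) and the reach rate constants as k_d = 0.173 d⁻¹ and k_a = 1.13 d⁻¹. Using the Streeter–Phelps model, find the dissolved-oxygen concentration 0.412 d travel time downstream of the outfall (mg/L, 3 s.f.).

Mixed DO = (7.25×7.07 + 1.32×0.392)/(7.25+1.32) = 51.77/8.570 = 6.041 mg/L.
Mixed L₀ = (7.25×3.96 + 1.32×85.1)/(8.570) = 141.0/8.570 = 16.46 mg/L.
Initial deficit D₀ = C_s − DO₀ = 8.43 − 6.041 = 2.389 mg/L.
D(0.412) = [0.173×16.46/(1.13−0.173)](e^(−0.173×0.412) − e^(−1.13×0.412)) + 2.389 e^(−1.13×0.412)
= 2.975 × (0.9312 − 0.6278) + 2.389 × 0.6278 = 2.402 mg/L.
DO = 8.43 − 2.402 = 6.028 mg/L.

DO ≈ 6.03 mg/L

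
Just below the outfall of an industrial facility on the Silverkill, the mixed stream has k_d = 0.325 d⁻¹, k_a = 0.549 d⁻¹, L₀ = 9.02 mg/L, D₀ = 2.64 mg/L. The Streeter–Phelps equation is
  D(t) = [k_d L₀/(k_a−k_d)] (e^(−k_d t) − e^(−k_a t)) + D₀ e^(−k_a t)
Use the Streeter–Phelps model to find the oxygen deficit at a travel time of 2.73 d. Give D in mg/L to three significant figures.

D ≈ 3.06 mg/L

k_d L₀/(k_a−k_d) = 0.325×9.02/(0.549−0.325) = 2.931/0.2240 = 13.09 mg/L.
e^(−k_d t) = e^(−0.325×2.730) = 0.4118; e^(−k_a t) = e^(−0.549×2.730) = 0.2234.
D = 13.09 × (0.4118 − 0.2234) + 2.64 × 0.2234 = 2.465 + 0.5898 = 3.055 mg/L.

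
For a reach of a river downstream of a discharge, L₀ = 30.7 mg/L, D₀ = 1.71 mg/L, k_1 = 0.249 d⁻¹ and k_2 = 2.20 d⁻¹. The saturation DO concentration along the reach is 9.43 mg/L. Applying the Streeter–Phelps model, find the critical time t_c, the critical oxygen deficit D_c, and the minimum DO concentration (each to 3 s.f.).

At the critical point dD/dt = 0, so k_1 L₀ e^(−k_1 t) = k_2 D. Substituting D(t) from the Streeter–Phelps equation and solving for t gives
t_c = ln[(k_2/k_1)(1 − D₀(k_2−k_1)/(k_1 L₀))] / (k_2−k_1).
Here k_2−k_1 = 1.951 d⁻¹ and 1 − D₀(k_2−k_1)/(k_1 L₀) = 1 − 1.71×1.951/(0.249×30.7) = 0.5636, so
t_c = ln(8.835 × 0.5636) / 1.951 = 1.605 / 1.951 = 0.8228 d.
D_c = (k_1/k_2) L₀ e^(−k_1 t_c) = (0.249/2.20) × 30.7 × e^(−0.249×0.8228) = 0.1132 × 30.7 × 0.8147 = 2.831 mg/L.
Minimum DO = C_s − D_c = 9.43 − 2.831 = 6.599 mg/L.

t_c ≈ 0.823 d; D_c ≈ 2.83 mg/L; min DO ≈ 6.60 mg/L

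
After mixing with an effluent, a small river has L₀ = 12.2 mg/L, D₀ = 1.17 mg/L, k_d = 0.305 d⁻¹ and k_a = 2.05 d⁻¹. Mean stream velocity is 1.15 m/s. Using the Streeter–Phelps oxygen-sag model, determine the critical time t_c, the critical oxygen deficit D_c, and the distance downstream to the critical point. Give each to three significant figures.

t_c = [1/(k_a−k_d)] ln[(k_a/k_d)(1 − D₀(k_a−k_d)/(k_d L₀))]
= [1/(2.05−0.305)] ln[(2.05/0.305)(1 − 1.17×1.745/(0.305×12.2))]
= (1/1.745) ln[6.721 × 0.4513] = 0.5731 × ln(3.033) = 0.5731 × 1.110 = 0.6359 d.
D_c = (k_d/k_a) L₀ e^(−k_d t_c) = (0.305/2.05) × 12.2 × e^(−0.305×0.6359) = 0.1488 × 12.2 × 0.8237 = 1.495 mg/L.
x_c = v t_c = 1.15 m/s × 0.6359 d × 86400 s/d = 63190 m ≈ 63.2 km.

t_c ≈ 0.636 d; D_c ≈ 1.50 mg/L; x_c ≈ 63.2 km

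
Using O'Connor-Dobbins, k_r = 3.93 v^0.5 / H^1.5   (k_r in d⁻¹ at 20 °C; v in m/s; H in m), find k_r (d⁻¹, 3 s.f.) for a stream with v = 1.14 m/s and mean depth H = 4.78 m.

k_r ≈ 0.402 d⁻¹

k_r = 3.93 × 1.14^0.5 / 4.78^1.5 = 3.93 × 1.068 / 10.45 = 0.4015 d⁻¹.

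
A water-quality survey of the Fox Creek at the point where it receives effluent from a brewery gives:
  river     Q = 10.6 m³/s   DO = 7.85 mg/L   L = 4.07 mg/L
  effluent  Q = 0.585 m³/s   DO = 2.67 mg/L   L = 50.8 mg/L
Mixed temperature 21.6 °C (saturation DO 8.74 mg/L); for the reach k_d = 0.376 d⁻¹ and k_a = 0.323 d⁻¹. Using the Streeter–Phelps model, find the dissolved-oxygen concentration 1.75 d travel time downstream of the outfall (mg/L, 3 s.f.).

DO ≈ 5.75 mg/L

Mixed DO = (10.6×7.85 + 0.585×2.67)/(10.6+0.585) = 84.77/11.18 = 7.579 mg/L.
Mixed L₀ = (10.6×4.07 + 0.585×50.8)/(11.18) = 72.86/11.18 = 6.514 mg/L.
Initial deficit D₀ = C_s − DO₀ = 8.74 − 7.579 = 1.161 mg/L.
D(1.75) = [0.376×6.514/(0.323−0.376)](e^(−0.376×1.75) − e^(−0.323×1.75)) + 1.161 e^(−0.323×1.75)
= -46.21 × (0.5179 − 0.5682) + 1.161 × 0.5682 = 2.986 mg/L.
DO = 8.74 − 2.986 = 5.754 mg/L.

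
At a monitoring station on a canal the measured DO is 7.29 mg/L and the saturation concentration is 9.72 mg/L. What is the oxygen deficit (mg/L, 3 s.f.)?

D = C_s − C = 9.72 − 7.29 = 2.43 mg/L.

D ≈ 2.43 mg/L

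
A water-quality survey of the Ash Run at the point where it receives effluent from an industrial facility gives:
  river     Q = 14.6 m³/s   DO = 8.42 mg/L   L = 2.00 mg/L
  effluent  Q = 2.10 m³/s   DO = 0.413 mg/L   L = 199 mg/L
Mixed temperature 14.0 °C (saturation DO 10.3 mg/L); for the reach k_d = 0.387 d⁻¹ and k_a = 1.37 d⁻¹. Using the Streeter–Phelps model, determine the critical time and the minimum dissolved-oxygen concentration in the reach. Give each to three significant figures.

t_c ≈ 0.960 d; minimum DO ≈ 5.08 mg/L

Mixed DO = (14.6×8.42 + 2.10×0.413)/(14.6+2.10) = 123.8/16.70 = 7.413 mg/L.
Mixed L₀ = (14.6×2.00 + 2.10×199)/(16.70) = 447.1/16.70 = 26.77 mg/L.
Initial deficit D₀ = C_s − DO₀ = 10.3 − 7.413 = 2.887 mg/L.
t_c = (1/0.9830) ln[(1.37/0.387)(1 − 2.887×0.9830/(0.387×26.77))] = 1.017 × ln(2.570) = 0.9604 d.
D_c = (0.387/1.37) × 26.77 × e^(−0.387×0.9604) = 0.2825 × 26.77 × 0.6896 = 5.215 mg/L.
Minimum DO = 10.3 − 5.215 = 5.085 mg/L.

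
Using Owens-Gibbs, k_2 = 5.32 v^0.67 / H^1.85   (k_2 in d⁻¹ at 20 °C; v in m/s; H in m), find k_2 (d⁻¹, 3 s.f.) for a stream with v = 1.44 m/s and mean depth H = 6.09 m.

k_2 = 5.32 × 1.44^0.67 / 6.09^1.85 = 5.32 × 1.277 / 28.28 = 0.2401 d⁻¹.

k_2 ≈ 0.240 d⁻¹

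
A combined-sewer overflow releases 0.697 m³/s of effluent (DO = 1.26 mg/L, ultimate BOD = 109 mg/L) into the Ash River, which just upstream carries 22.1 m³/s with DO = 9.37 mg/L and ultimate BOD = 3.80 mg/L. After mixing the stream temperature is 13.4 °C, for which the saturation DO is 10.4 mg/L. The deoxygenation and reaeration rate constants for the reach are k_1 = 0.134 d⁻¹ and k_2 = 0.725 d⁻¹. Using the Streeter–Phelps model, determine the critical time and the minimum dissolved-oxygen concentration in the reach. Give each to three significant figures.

t_c ≈ 0.105 d; minimum DO ≈ 9.12 mg/L

Mixed DO = (22.1×9.37 + 0.697×1.26)/(22.1+0.697) = 208.0/22.80 = 9.122 mg/L.
Mixed L₀ = (22.1×3.80 + 0.697×109)/(22.80) = 160.0/22.80 = 7.016 mg/L.
Initial deficit D₀ = C_s − DO₀ = 10.4 − 9.122 = 1.278 mg/L.
t_c = (1/0.5910) ln[(0.725/0.134)(1 − 1.278×0.5910/(0.134×7.016))] = 1.692 × ln(1.064) = 0.1052 d.
D_c = (0.134/0.725) × 7.016 × e^(−0.134×0.1052) = 0.1848 × 7.016 × 0.9860 = 1.279 mg/L.
Minimum DO = 10.4 − 1.279 = 9.121 mg/L.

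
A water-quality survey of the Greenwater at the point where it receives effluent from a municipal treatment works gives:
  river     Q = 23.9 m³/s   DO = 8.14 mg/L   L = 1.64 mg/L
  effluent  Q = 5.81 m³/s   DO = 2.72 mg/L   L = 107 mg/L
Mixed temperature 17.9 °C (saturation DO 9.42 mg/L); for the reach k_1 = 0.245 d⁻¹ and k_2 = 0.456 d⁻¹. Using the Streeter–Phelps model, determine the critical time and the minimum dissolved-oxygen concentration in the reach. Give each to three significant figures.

Mixed DO = (23.9×8.14 + 5.81×2.72)/(23.9+5.81) = 210.3/29.71 = 7.080 mg/L.
Mixed L₀ = (23.9×1.64 + 5.81×107)/(29.71) = 660.9/29.71 = 22.24 mg/L.
Initial deficit D₀ = C_s − DO₀ = 9.42 − 7.080 = 2.340 mg/L.
t_c = (1/0.2110) ln[(0.456/0.245)(1 − 2.340×0.2110/(0.245×22.24))] = 4.739 × ln(1.693) = 2.494 d.
D_c = (0.245/0.456) × 22.24 × e^(−0.245×2.494) = 0.5373 × 22.24 × 0.5428 = 6.487 mg/L.
Minimum DO = 9.42 − 6.487 = 2.933 mg/L.

t_c ≈ 2.49 d; minimum DO ≈ 2.93 mg/L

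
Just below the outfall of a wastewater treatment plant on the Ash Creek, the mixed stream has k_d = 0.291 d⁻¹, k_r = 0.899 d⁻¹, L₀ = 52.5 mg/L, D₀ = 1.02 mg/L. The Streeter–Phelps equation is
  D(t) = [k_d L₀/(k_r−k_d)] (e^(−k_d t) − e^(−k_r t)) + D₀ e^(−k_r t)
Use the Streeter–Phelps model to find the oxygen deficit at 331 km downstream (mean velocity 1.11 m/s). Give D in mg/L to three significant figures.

D ≈ 8.12 mg/L

Travel time t = x/v = 331 km / (1.11 m/s) = 331000 m / 1.11 m/s = 298200 s = 3.451 d.
k_d L₀/(k_r−k_d) = 0.291×52.5/(0.899−0.291) = 15.28/0.6080 = 25.13 mg/L.
e^(−k_d t) = e^(−0.291×3.451) = 0.3663; e^(−k_r t) = e^(−0.899×3.451) = 0.04492.
D = 25.13 × (0.3663 − 0.04492) + 1.02 × 0.04492 = 8.075 + 0.04582 = 8.121 mg/L.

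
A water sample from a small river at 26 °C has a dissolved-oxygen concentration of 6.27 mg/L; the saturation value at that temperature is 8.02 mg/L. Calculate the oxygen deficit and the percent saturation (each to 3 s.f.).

D ≈ 1.75 mg/L; 78.2 % saturation

D = C_s − C = 8.02 − 6.27 = 1.75 mg/L.
% saturation = 6.27/8.02 × 100 = 78.2 %.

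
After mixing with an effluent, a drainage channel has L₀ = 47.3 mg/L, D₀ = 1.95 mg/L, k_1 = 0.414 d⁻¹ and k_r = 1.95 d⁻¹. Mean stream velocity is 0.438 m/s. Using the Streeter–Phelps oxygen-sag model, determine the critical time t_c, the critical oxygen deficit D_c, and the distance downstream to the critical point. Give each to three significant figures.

t_c ≈ 0.901 d; D_c ≈ 6.92 mg/L; x_c ≈ 34.1 km

t_c = [1/(k_r−k_1)] ln[(k_r/k_1)(1 − D₀(k_r−k_1)/(k_1 L₀))]
= [1/(1.95−0.414)] ln[(1.95/0.414)(1 − 1.95×1.536/(0.414×47.3))]
= (1/1.536) ln[4.710 × 0.8470] = 0.6510 × ln(3.990) = 0.6510 × 1.384 = 0.9009 d.
D_c = (k_1/k_r) L₀ e^(−k_1 t_c) = (0.414/1.95) × 47.3 × e^(−0.414×0.9009) = 0.2123 × 47.3 × 0.6887 = 6.916 mg/L.
x_c = v t_c = 0.438 m/s × 0.9009 d × 86400 s/d = 34090 m ≈ 34.1 km.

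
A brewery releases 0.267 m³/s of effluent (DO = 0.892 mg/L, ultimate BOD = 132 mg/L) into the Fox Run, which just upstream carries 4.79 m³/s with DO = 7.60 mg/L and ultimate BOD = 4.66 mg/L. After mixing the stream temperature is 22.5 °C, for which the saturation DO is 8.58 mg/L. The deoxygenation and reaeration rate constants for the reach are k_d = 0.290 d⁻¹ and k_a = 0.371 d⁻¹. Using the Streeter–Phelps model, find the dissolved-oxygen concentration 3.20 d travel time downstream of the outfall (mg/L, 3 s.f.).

Mixed DO = (4.79×7.60 + 0.267×0.892)/(4.79+0.267) = 36.64/5.057 = 7.246 mg/L.
Mixed L₀ = (4.79×4.66 + 0.267×132)/(5.057) = 57.57/5.057 = 11.38 mg/L.
Initial deficit D₀ = C_s − DO₀ = 8.58 − 7.246 = 1.334 mg/L.
D(3.20) = [0.290×11.38/(0.371−0.290)](e^(−0.290×3.20) − e^(−0.371×3.20)) + 1.334 e^(−0.371×3.20)
= 40.76 × (0.3953 − 0.3051) + 1.334 × 0.3051 = 4.086 mg/L.
DO = 8.58 − 4.086 = 4.494 mg/L.

DO ≈ 4.49 mg/L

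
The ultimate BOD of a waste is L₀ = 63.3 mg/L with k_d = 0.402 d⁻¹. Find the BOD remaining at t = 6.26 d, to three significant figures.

L_t = L₀ e^(−k_d t) = 63.3 × e^(−0.402×6.26) = 63.3 × 0.08074 = 5.111 mg/L.

L ≈ 5.11 mg/L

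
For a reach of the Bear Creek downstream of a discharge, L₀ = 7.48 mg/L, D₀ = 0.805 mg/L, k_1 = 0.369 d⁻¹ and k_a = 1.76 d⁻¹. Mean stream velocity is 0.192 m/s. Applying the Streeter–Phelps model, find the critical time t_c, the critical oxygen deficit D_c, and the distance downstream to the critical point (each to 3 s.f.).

With k_a/k_1 = 4.770 and 1 − D₀(k_a−k_1)/(k_1 L₀) = 0.5943,
t_c = ln(4.770 × 0.5943) / (1.76 − 0.369) = ln(2.835) / 1.391 = 1.042/1.391 = 0.7490 d.
L(t_c) = L₀ e^(−k_1 t_c) = 7.48 × 0.7585 = 5.674 mg/L, and at the critical point k_a D_c = k_1 L, so D_c = (0.369/1.76) × 5.674 = 1.190 mg/L.
x_c = v t_c = 0.192 m/s × 0.7490 d × 86400 s/d = 12430 m ≈ 12.4 km.

t_c ≈ 0.749 d; D_c ≈ 1.19 mg/L; x_c ≈ 12.4 km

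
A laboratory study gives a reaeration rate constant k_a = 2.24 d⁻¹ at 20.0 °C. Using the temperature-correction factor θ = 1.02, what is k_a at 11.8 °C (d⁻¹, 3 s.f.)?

k_a ≈ 1.90 d⁻¹

k_a(T₂) = k_a(T₁) · θ^(T₂−T₁) = 2.24 × 1.02^(11.8−20.0)
= 2.24 × 1.02^-8.20 = 2.24 × 0.8501 = 1.904 d⁻¹.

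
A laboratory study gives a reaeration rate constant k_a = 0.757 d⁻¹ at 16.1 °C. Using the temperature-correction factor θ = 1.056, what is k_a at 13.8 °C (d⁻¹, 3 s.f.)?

k_a ≈ 0.668 d⁻¹

k_a(T₂) = k_a(T₁) · θ^(T₂−T₁) = 0.757 × 1.056^(13.8−16.1)
= 0.757 × 1.056^-2.30 = 0.757 × 0.8822 = 0.6678 d⁻¹.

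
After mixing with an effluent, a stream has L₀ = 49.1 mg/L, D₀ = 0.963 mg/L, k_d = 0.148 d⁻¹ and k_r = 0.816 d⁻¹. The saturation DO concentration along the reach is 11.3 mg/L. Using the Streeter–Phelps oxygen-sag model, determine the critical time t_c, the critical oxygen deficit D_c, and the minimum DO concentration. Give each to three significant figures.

t_c ≈ 2.42 d; D_c ≈ 6.23 mg/L; min DO ≈ 5.07 mg/L

t_c = [1/(k_r−k_d)] ln[(k_r/k_d)(1 − D₀(k_r−k_d)/(k_d L₀))]
= [1/(0.816−0.148)] ln[(0.816/0.148)(1 − 0.963×0.6680/(0.148×49.1))]
= (1/0.6680) ln[5.514 × 0.9115] = 1.497 × ln(5.025) = 1.497 × 1.615 = 2.417 d.
L(t_c) = L₀ e^(−k_d t_c) = 49.1 × 0.6993 = 34.33 mg/L, and at the critical point k_r D_c = k_d L, so D_c = (0.148/0.816) × 34.33 = 6.227 mg/L.
Minimum DO = C_s − D_c = 11.3 − 6.227 = 5.073 mg/L.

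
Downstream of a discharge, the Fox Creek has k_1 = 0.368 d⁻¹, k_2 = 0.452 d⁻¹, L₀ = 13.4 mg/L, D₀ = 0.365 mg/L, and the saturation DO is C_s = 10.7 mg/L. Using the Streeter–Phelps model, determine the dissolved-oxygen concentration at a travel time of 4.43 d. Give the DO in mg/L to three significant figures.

k_1 L₀/(k_2−k_1) = 0.368×13.4/(0.452−0.368) = 4.931/0.08400 = 58.70 mg/L.
e^(−k_1 t) = e^(−0.368×4.430) = 0.1959; e^(−k_2 t) = e^(−0.452×4.430) = 0.1350.
D = 58.70 × (0.1959 − 0.1350) + 0.365 × 0.1350 = 3.573 + 0.04928 = 3.622 mg/L.
DO = C_s − D = 10.7 − 3.622 = 7.078 mg/L.

DO ≈ 7.08 mg/L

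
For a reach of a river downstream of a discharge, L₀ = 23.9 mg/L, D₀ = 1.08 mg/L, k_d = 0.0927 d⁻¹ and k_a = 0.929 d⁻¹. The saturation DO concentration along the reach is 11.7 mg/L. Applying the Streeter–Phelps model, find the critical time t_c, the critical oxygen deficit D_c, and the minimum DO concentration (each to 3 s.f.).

t_c ≈ 2.13 d; D_c ≈ 1.96 mg/L; min DO ≈ 9.74 mg/L

At the critical point dD/dt = 0, so k_d L₀ e^(−k_d t) = k_a D. Substituting D(t) from the Streeter–Phelps equation and solving for t gives
t_c = ln[(k_a/k_d)(1 − D₀(k_a−k_d)/(k_d L₀))] / (k_a−k_d).
Here k_a−k_d = 0.8363 d⁻¹ and 1 − D₀(k_a−k_d)/(k_d L₀) = 1 − 1.08×0.8363/(0.0927×23.9) = 0.5923, so
t_c = ln(10.02 × 0.5923) / 0.8363 = 1.781 / 0.8363 = 2.130 d.
D_c = (k_d/k_a) L₀ e^(−k_d t_c) = (0.0927/0.929) × 23.9 × e^(−0.0927×2.130) = 0.09978 × 23.9 × 0.8208 = 1.958 mg/L.
Minimum DO = C_s − D_c = 11.7 − 1.958 = 9.742 mg/L.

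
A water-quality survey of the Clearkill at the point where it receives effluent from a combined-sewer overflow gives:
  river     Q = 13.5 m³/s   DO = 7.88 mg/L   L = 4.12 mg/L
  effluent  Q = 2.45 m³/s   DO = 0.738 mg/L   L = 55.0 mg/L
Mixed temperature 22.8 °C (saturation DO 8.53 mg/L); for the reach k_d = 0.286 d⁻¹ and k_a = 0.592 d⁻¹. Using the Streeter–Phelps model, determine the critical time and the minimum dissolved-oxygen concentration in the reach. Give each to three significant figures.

Mixed DO = (13.5×7.88 + 2.45×0.738)/(13.5+2.45) = 108.2/15.95 = 6.783 mg/L.
Mixed L₀ = (13.5×4.12 + 2.45×55.0)/(15.95) = 190.4/15.95 = 11.94 mg/L.
Initial deficit D₀ = C_s − DO₀ = 8.53 − 6.783 = 1.747 mg/L.
t_c = (1/0.3060) ln[(0.592/0.286)(1 − 1.747×0.3060/(0.286×11.94))] = 3.268 × ln(1.746) = 1.821 d.
D_c = (0.286/0.592) × 11.94 × e^(−0.286×1.821) = 0.4831 × 11.94 × 0.5941 = 3.425 mg/L.
Minimum DO = 8.53 − 3.425 = 5.105 mg/L.

t_c ≈ 1.82 d; minimum DO ≈ 5.10 mg/L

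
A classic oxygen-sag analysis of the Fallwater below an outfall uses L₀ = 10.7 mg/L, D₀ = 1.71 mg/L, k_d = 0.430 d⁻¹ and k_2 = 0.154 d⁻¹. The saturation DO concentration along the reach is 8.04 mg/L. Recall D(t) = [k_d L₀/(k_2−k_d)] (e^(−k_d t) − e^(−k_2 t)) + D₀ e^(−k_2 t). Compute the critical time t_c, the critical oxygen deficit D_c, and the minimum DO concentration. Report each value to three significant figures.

t_c ≈ 3.37 d; D_c ≈ 7.02 mg/L; min DO ≈ 1.02 mg/L

At the critical point dD/dt = 0, so k_d L₀ e^(−k_d t) = k_2 D. Substituting D(t) from the Streeter–Phelps equation and solving for t gives
t_c = ln[(k_2/k_d)(1 − D₀(k_2−k_d)/(k_d L₀))] / (k_2−k_d).
Here k_2−k_d = -0.2760 d⁻¹ and 1 − D₀(k_2−k_d)/(k_d L₀) = 1 − 1.71×-0.2760/(0.430×10.7) = 1.103, so
t_c = ln(0.3581 × 1.103) / -0.2760 = -0.9292 / -0.2760 = 3.367 d.
D_c = (k_d/k_2) L₀ e^(−k_d t_c) = (0.430/0.154) × 10.7 × e^(−0.430×3.367) = 2.792 × 10.7 × 0.2351 = 7.025 mg/L.
Minimum DO = C_s − D_c = 8.04 − 7.025 = 1.015 mg/L.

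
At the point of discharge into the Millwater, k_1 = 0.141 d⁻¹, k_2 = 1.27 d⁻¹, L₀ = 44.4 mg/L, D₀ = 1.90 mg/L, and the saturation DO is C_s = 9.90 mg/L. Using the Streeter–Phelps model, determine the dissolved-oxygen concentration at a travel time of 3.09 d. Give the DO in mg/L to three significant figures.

k_1 L₀/(k_2−k_1) = 0.141×44.4/(1.27−0.141) = 6.260/1.129 = 5.545 mg/L.
e^(−k_1 t) = e^(−0.141×3.090) = 0.6468; e^(−k_2 t) = e^(−1.27×3.090) = 0.01976.
D = 5.545 × (0.6468 − 0.01976) + 1.90 × 0.01976 = 3.477 + 0.03754 = 3.515 mg/L.
DO = C_s − D = 9.90 − 3.515 = 6.385 mg/L.

DO ≈ 6.39 mg/L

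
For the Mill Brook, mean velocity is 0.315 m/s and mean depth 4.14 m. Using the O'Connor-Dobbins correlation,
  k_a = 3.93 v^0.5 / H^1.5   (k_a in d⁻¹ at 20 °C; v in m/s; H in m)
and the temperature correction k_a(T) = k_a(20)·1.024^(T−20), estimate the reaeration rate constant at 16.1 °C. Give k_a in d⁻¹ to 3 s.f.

k_a(20) = 3.93 × 0.315^0.5 / 4.14^1.5 = 3.93 × 0.5612 / 8.424 = 0.2618 d⁻¹.
k_a(16.1) = 0.2618 × 1.024^(16.1−20) = 0.2618 × 0.9117 = 0.2387 d⁻¹.

k_a ≈ 0.239 d⁻¹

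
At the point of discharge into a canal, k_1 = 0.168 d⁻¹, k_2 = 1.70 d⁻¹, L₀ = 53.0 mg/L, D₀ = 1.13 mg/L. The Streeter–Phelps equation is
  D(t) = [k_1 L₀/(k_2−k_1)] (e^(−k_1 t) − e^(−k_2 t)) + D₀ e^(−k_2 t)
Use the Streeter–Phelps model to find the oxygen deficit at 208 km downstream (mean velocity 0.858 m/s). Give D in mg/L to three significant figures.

D ≈ 3.59 mg/L

Travel time t = x/v = 208 km / (0.858 m/s) = 208000 m / 0.858 m/s = 242400 s = 2.806 d.
k_1 L₀/(k_2−k_1) = 0.168×53.0/(1.70−0.168) = 8.904/1.532 = 5.812 mg/L.
e^(−k_1 t) = e^(−0.168×2.806) = 0.6241; e^(−k_2 t) = e^(−1.70×2.806) = 0.008481.
D = 5.812 × (0.6241 − 0.008481) + 1.13 × 0.008481 = 3.578 + 0.009584 = 3.588 mg/L.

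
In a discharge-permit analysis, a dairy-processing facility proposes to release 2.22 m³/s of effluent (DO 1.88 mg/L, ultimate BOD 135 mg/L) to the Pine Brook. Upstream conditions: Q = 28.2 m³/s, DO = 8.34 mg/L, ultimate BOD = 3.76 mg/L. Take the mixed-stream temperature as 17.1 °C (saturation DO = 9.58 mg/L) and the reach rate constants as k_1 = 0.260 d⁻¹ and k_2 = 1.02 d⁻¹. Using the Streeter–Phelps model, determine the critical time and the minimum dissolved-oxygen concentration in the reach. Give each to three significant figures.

t_c ≈ 1.18 d; minimum DO ≈ 7.08 mg/L

Mixed DO = (28.2×8.34 + 2.22×1.88)/(28.2+2.22) = 239.4/30.42 = 7.869 mg/L.
Mixed L₀ = (28.2×3.76 + 2.22×135)/(30.42) = 405.7/30.42 = 13.34 mg/L.
Initial deficit D₀ = C_s − DO₀ = 9.58 − 7.869 = 1.711 mg/L.
t_c = (1/0.7600) ln[(1.02/0.260)(1 − 1.711×0.7600/(0.260×13.34))] = 1.316 × ln(2.452) = 1.180 d.
D_c = (0.260/1.02) × 13.34 × e^(−0.260×1.180) = 0.2549 × 13.34 × 0.7358 = 2.502 mg/L.
Minimum DO = 9.58 − 2.502 = 7.078 mg/L.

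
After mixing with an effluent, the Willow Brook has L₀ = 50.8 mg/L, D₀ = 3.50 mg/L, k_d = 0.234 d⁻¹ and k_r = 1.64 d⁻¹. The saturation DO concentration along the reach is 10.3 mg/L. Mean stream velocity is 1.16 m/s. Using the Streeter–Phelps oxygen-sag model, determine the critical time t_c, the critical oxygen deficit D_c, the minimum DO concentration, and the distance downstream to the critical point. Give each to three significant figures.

t_c ≈ 1.00 d; D_c ≈ 5.73 mg/L; min DO ≈ 4.57 mg/L; x_c ≈ 101 km

At the critical point dD/dt = 0, so k_d L₀ e^(−k_d t) = k_r D. Substituting D(t) from the Streeter–Phelps equation and solving for t gives
t_c = ln[(k_r/k_d)(1 − D₀(k_r−k_d)/(k_d L₀))] / (k_r−k_d).
Here k_r−k_d = 1.406 d⁻¹ and 1 − D₀(k_r−k_d)/(k_d L₀) = 1 − 3.50×1.406/(0.234×50.8) = 0.5860, so
t_c = ln(7.009 × 0.5860) / 1.406 = 1.413 / 1.406 = 1.005 d.
L(t_c) = L₀ e^(−k_d t_c) = 50.8 × 0.7905 = 40.16 mg/L, and at the critical point k_r D_c = k_d L, so D_c = (0.234/1.64) × 40.16 = 5.730 mg/L.
Minimum DO = C_s − D_c = 10.3 − 5.730 = 4.570 mg/L.
x_c = v t_c = 1.16 m/s × 1.005 d × 86400 s/d = 100700 m ≈ 101 km.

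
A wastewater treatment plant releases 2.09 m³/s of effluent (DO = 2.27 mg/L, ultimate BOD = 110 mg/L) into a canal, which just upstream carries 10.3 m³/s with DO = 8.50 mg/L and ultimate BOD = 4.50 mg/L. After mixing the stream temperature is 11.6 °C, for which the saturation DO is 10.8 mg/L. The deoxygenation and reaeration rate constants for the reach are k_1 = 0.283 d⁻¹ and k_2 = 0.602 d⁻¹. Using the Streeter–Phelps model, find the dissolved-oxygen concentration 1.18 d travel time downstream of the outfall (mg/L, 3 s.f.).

DO ≈ 4.71 mg/L

Mixed DO = (10.3×8.50 + 2.09×2.27)/(10.3+2.09) = 92.29/12.39 = 7.449 mg/L.
Mixed L₀ = (10.3×4.50 + 2.09×110)/(12.39) = 276.2/12.39 = 22.30 mg/L.
Initial deficit D₀ = C_s − DO₀ = 10.8 − 7.449 = 3.351 mg/L.
D(1.18) = [0.283×22.30/(0.602−0.283)](e^(−0.283×1.18) − e^(−0.602×1.18)) + 3.351 e^(−0.602×1.18)
= 19.78 × (0.7161 − 0.4915) + 3.351 × 0.4915 = 6.090 mg/L.
DO = 10.8 − 6.090 = 4.710 mg/L.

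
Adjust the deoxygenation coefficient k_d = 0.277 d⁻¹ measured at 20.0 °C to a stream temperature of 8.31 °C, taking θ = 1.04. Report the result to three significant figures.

k_d ≈ 0.175 d⁻¹

k_d(T₂) = k_d(T₁) · θ^(T₂−T₁) = 0.277 × 1.04^(8.31−20.0)
= 0.277 × 1.04^-11.7 = 0.277 × 0.6322 = 0.1751 d⁻¹.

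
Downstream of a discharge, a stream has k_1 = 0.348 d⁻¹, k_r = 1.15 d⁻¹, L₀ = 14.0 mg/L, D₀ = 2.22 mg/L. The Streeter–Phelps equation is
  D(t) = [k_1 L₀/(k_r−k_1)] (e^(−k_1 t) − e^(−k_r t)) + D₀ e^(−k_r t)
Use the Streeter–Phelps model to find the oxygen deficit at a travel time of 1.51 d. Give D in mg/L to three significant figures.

D ≈ 2.91 mg/L

k_1 L₀/(k_r−k_1) = 0.348×14.0/(1.15−0.348) = 4.872/0.8020 = 6.075 mg/L.
e^(−k_1 t) = e^(−0.348×1.510) = 0.5913; e^(−k_r t) = e^(−1.15×1.510) = 0.1761.
D = 6.075 × (0.5913 − 0.1761) + 2.22 × 0.1761 = 2.522 + 0.3910 = 2.913 mg/L.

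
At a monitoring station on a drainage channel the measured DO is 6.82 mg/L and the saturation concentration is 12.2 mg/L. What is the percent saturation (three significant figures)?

% saturation = C/C_s × 100 = 6.82/12.2 × 100 = 55.9 %.

55.9 % saturation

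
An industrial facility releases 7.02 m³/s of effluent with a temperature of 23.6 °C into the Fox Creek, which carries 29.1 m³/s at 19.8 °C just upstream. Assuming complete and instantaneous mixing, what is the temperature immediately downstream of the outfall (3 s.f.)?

20.5 °C

Flow-weighted mixing: C = (Q_r C_r + Q_w C_w)/(Q_r + Q_w)
= (29.1×19.8 + 7.02×23.6)/(29.1 + 7.02) = 741.9/36.12 = 20.54 °C.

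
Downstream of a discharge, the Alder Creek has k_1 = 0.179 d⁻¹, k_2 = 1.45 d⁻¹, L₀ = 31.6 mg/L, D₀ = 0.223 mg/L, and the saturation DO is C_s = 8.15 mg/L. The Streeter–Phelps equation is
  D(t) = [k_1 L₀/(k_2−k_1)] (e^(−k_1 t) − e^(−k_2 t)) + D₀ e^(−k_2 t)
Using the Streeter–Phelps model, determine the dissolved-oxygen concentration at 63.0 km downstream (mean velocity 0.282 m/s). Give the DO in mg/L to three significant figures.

Travel time t = x/v = 63.0 km / (0.282 m/s) = 63000 m / 0.282 m/s = 223400 s = 2.586 d.
k_1 L₀/(k_2−k_1) = 0.179×31.6/(1.45−0.179) = 5.656/1.271 = 4.450 mg/L.
e^(−k_1 t) = e^(−0.179×2.586) = 0.6295; e^(−k_2 t) = e^(−1.45×2.586) = 0.02354.
D = 4.450 × (0.6295 − 0.02354) + 0.223 × 0.02354 = 2.697 + 0.005248 = 2.702 mg/L.
DO = C_s − D = 8.15 − 2.702 = 5.448 mg/L.

DO ≈ 5.45 mg/L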